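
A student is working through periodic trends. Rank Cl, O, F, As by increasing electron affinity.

Electron affinity generally becomes more exothermic across a period toward the halogens and less exothermic down a group.
Here both period and group differ, so the two effects have to be weighed against each other.
O > As: relative to As, both the across-period and down-group shifts push O's electron affinity up.
F > O: F lies to the right of O in period 2, so the across-period effect alone puts F higher.
Cl > F: this pair runs against the simple trend — see the exception note.
Note the exception: Cl has a higher electron affinity than F, contrary to the simple trend — F's small 2p subshell makes the incoming electron feel strong e⁻–e⁻ repulsion, so Cl actually releases more energy on gaining an electron.
Tabulated electron affinity (kJ/mol): O 141, F 328, Cl 349, As 78.
So from lowest to highest: As < O < F < Cl.

As, O, F, Cl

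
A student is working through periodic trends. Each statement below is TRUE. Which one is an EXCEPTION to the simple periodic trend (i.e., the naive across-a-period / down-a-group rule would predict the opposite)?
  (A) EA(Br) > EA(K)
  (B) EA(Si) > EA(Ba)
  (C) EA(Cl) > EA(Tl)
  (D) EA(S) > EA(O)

The general trend: electron affinity increases across a period and decreases down a group.
(A) Br (period 4, group 17) vs K (period 4, group 1): the stated order agrees with the simple trend.
(B) Si (period 3, group 14) vs Ba (period 6, group 2): the stated order agrees with the simple trend.
(C) Cl (period 3, group 17) vs Tl (period 6, group 13): the stated order agrees with the simple trend.
(D) S (period 3, group 16) vs O (period 2, group 16): the stated order contradicts the simple trend.
The exception is (D): the compact 2p subshell of O repels the added electron more than S's larger 3p does.

(D)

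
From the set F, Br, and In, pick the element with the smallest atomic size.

F

F is in period 2, group 17; Br is in period 4, group 17; In is in period 5, group 13.
Across a period the added protons contract the valence shell; down a group each new principal shell makes the atom larger.
Here both period and group differ, so the two effects have to be weighed against each other.
Br > F: they share group 17; the group trend gives Br the larger value.
In > Br: both effects reinforce here, so In is clearly the larger of the two.
For reference (pm): F 64, Br 114, In 142.
The smallest atomic size among these belongs to F.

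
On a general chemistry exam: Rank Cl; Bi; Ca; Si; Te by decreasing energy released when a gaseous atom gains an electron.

Cl > Te > Si > Bi > Ca

Si is in period 3, group 14; Cl is in period 3, group 17; Ca is in period 4, group 2; Te is in period 5, group 16; Bi is in period 6, group 15.
Electron affinity generally becomes more exothermic across a period toward the halogens and less exothermic down a group.
Neither a single period nor a single group — weigh both effects.
Bi > Ca: period and group pull opposite ways; the across-period shift dominates (91 vs 2 kJ/mol).
Si > Bi: the two effects oppose for this pair; the down-group effect wins (134 vs 91 kJ/mol).
Te > Si: the two effects oppose for this pair; the across-period effect wins (190 vs 134 kJ/mol).
Cl > Te: both effects reinforce here, so Cl is clearly the higher of the two.
Tabulated electron affinity (kJ/mol): Si 134, Cl 349, Ca 2, Te 190, Bi 91.
So from highest to lowest: Cl > Te > Si > Bi > Ca.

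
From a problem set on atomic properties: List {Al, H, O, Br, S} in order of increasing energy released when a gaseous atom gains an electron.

H is in period 1, group 1; O is in period 2, group 16; Al is in period 3, group 13; S is in period 3, group 16; Br is in period 4, group 17.
EA tends to increase across a period and decrease down a group, though the pattern is less regular than for IE or radius.
These span different periods and groups, so the two trends combine.
H > Al: the two effects oppose for this pair; the down-group effect wins (73 vs 42 kJ/mol).
O > H: the two effects oppose for this pair; the across-period effect wins (141 vs 73 kJ/mol).
S > O: this pair runs against the simple trend — see the exception note.
Br > S: period and group pull opposite ways; the across-period shift dominates (325 vs 200 kJ/mol).
Note the exception: S has a higher electron affinity than O, contrary to the simple trend — the compact 2p subshell of O repels the added electron more than S's larger 3p does.
Approximate values (kJ/mol): H 73, O 141, Al 42, S 200, Br 325.
So from lowest to highest: Al < H < O < S < Br.

Al, H, O, S, Br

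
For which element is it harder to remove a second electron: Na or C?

Na

After 1 electron has been removed, what remains? Na⁺ is the bare [Ne] core; C⁺ still has 3 valence electrons.
Pulling an electron out of a noble-gas core costs far more than removing a remaining valence electron, so Na sits at the high end of IE_2.
Approximate IE_2 values (kJ/mol): Na 4562, C 2353.
Hence IE_2: C < Na.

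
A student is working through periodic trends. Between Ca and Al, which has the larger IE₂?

Al

After 1 electron has been removed, what remains? Ca⁺ still has 1 valence electron; Al⁺ still has 2 valence electrons.
All are still removing valence electrons, so compare the +1 ions as you would atoms: IE_2 generally rises across a period (higher Z_eff) and falls down a group (larger shell), subject to the usual subshell exceptions.
Valence configurations: Ca⁺ [Ar]4s¹, Al⁺ [Ne]3s².
Tabulated IE_2 (kJ/mol): Ca 1145, Al 1817.
Hence IE_2: Ca < Al.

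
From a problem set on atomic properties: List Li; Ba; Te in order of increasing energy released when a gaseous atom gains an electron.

Ba, Li, Te

Li is in period 2, group 1; Te is in period 5, group 16; Ba is in period 6, group 2.
EA tends to increase across a period and decrease down a group, though the pattern is less regular than for IE or radius.
These span different periods and groups, so the two trends combine.
Li > Ba: period and group pull opposite ways; the down-group shift dominates (60 vs 14 kJ/mol).
Te > Li: period and group pull opposite ways; the across-period shift dominates (190 vs 60 kJ/mol).
Approximate values (kJ/mol): Li 60, Te 190, Ba 14.
So from lowest to highest: Ba < Li < Te.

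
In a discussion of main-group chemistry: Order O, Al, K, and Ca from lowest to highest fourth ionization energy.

Consider each +3 ion: O³⁺ still has 3 valence electrons; Al³⁺ is the bare [Ne] core; K³⁺ is already 2 electrons into the core; Ca³⁺ is already 1 electron into the core.
Usually core removal costs more than valence removal, but here the competition is close: a tightly held n=2 valence electron can cost more to remove than an n=3 core electron, so the actual values have to decide it.
Tabulated IE_4 (kJ/mol): O 7469, Al 11577, K 5877, Ca 6491.
Putting it together, IE_4: K < Ca < O < Al.

K, Ca, O, Al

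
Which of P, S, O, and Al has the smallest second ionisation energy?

Al

Consider each +1 ion: P⁺ still has 4 valence electrons; S⁺ still has 5 valence electrons; O⁺ still has 5 valence electrons; Al⁺ still has 2 valence electrons.
All are still removing valence electrons, so compare the +1 ions as you would atoms: IE_2 generally rises across a period (higher Z_eff) and falls down a group (larger shell), subject to the usual subshell exceptions.
Valence configurations: P⁺ [Ne]3s²3p², S⁺ [Ne]3s²3p³, O⁺ [He]2s²2p³, Al⁺ [Ne]3s².
Approximate IE_2 values (kJ/mol): P 1907, S 2252, O 3388, Al 1817.
So the second ionization energies run Al < P < S < O.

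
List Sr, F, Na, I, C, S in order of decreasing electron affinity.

F > I > S > C > Na > Sr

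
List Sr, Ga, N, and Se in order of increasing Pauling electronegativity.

N is in period 2, group 15; Ga is in period 4, group 13; Se is in period 4, group 16; Sr is in period 5, group 2.
Atoms toward the upper right of the periodic table pull bonding electrons most strongly.
Neither a single period nor a single group — weigh both effects.
Ga > Sr: relative to Sr, both the across-period and down-group shifts push Ga's electronegativity up.
Se > Ga: both are in period 4; the period trend gives Se the larger value.
N > Se: the two effects oppose for this pair; the down-group effect wins (3.04 vs 2.55).
Tabulated electronegativity (Pauling): N 3.04, Ga 1.81, Se 2.55, Sr 0.95.
So from lowest to highest: Sr < Ga < Se < N.

Sr, Ga, Se, N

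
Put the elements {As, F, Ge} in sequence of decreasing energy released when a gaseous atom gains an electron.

F, Ge, As

F is in period 2, group 17; Ge is in period 4, group 14; As is in period 4, group 15.
EA tends to increase across a period and decrease down a group, though the pattern is less regular than for IE or radius.
Neither a single period nor a single group — weigh both effects.
Ge > As: this pair runs against the simple trend — see the exception note.
F > Ge: both effects reinforce here, so F is clearly the higher of the two.
Note the exception: Ge has a higher electron affinity than As, contrary to the simple trend — adding an electron to As's half-filled 4p³ is unfavourable, so Ge (4p²) has the more exothermic EA.
Approximate values (kJ/mol): F 328, Ge 119, As 78.
So from highest to lowest: F > Ge > As.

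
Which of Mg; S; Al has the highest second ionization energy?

The second ionization energy removes an electron from the +1 ion. For each element: Mg⁺ still has 1 valence electron; S⁺ still has 5 valence electrons; Al⁺ still has 2 valence electrons.
All are still removing valence electrons, so compare the +1 ions as you would atoms: IE_2 generally rises across a period (higher Z_eff) and falls down a group (larger shell), subject to the usual subshell exceptions.
Valence configurations: Mg⁺ [Ne]3s¹, S⁺ [Ne]3s²3p³, Al⁺ [Ne]3s².
Tabulated IE_2 (kJ/mol): Mg 1451, S 2252, Al 1817.
Hence IE_2: Mg < Al < S.

S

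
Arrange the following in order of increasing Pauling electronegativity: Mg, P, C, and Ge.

Mg < Ge < P < C

Smaller atoms with higher effective nuclear charge are more electronegative.
These span different periods and groups, so the two trends combine.
Ge > Mg: period and group pull opposite ways; the across-period shift dominates (2.01 vs 1.31).
P > Ge: both effects reinforce here, so P is clearly the higher of the two.
C > P: period and group pull opposite ways; the down-group shift dominates (2.55 vs 2.19).
For reference (Pauling): C 2.55, Mg 1.31, P 2.19, Ge 2.01.
So from lowest to highest: Mg < Ge < P < C.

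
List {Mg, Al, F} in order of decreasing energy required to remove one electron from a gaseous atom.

F > Mg > Al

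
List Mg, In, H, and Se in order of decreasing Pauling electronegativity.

H is in period 1, group 1; Mg is in period 3, group 2; Se is in period 4, group 16; In is in period 5, group 13.
EN rises left→right (higher Z_eff, smaller atoms) and falls top→bottom (larger, more shielded atoms).
Neither a single period nor a single group — weigh both effects.
In > Mg: the two effects oppose for this pair; the across-period effect wins (1.78 vs 1.31).
H > In: period and group pull opposite ways; the down-group shift dominates (2.20 vs 1.78).
Se > H: the two effects oppose for this pair; the across-period effect wins (2.55 vs 2.20).
For reference (Pauling): H 2.20, Mg 1.31, Se 2.55, In 1.78.
So from highest to lowest: Se > H > In > Mg.

Se > H > In > Mg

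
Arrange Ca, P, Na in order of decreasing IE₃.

Na, Ca, P

Consider each +2 ion: Ca²⁺ is the bare [Ar] core; P²⁺ still has 3 valence electrons; Na²⁺ is already 1 electron into the core.
Core electrons are held far more tightly than valence electrons, so Ca and Na top the IE_3 order.
The numbers (kJ/mol): Ca 4912, P 2914, Na 6910.
Hence IE_3: P < Ca < Na.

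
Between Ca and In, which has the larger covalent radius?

Ca is in period 4, group 2; In is in period 5, group 13.
Moving right in a period, electrons are added to the same shell under a stronger nuclear pull, so atoms get smaller; moving down, a new shell is opened and atoms get larger.
A diagonal step moves right (one effect) and down (the opposite effect) at once.
Ca > In: period and group pull opposite ways; the across-period shift dominates (171 vs 142 pm).
Tabulated atomic radius (pm): Ca 171, In 142.
So Ca has the larger covalent radius (Ca > In).

Ca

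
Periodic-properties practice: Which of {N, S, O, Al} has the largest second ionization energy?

O

After 1 electron has been removed, what remains? N⁺ still has 4 valence electrons; S⁺ still has 5 valence electrons; O⁺ still has 5 valence electrons; Al⁺ still has 2 valence electrons.
All are still removing valence electrons, so compare the +1 ions as you would atoms: IE_2 generally rises across a period (higher Z_eff) and falls down a group (larger shell), subject to the usual subshell exceptions.
Valence configurations: N⁺ [He]2s²2p², S⁺ [Ne]3s²3p³, O⁺ [He]2s²2p³, Al⁺ [Ne]3s².
Approximate IE_2 values (kJ/mol): N 2856, S 2252, O 3388, Al 1817.
Hence IE_2: Al < S < N < O.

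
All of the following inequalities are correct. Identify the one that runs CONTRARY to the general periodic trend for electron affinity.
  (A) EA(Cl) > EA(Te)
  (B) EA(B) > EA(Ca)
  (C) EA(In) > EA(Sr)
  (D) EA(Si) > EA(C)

The general trend: electron affinity increases across a period and decreases down a group.
(A) Cl (period 3, group 17) vs Te (period 5, group 16): the stated order agrees with the simple trend.
(B) B (period 2, group 13) vs Ca (period 4, group 2): the stated order agrees with the simple trend.
(C) In (period 5, group 13) vs Sr (period 5, group 2): the stated order agrees with the simple trend.
(D) Si (period 3, group 14) vs C (period 2, group 14): the stated order contradicts the simple trend.
The exception is (D): Si's larger, more diffuse 3p orbitals accept an added electron slightly more readily than C's compact 2p.

(D)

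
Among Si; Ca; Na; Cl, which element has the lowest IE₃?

Si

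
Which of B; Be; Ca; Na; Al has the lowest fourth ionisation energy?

Ca

Consider each +3 ion: B³⁺ is the bare [He] core; Be³⁺ is already 1 electron into the core; Ca³⁺ is already 1 electron into the core; Na³⁺ is already 2 electrons into the core; Al³⁺ is the bare [Ne] core.
All of these are removing an electron from a noble-gas core or deeper; the smaller core (lower principal quantum number) is held far more tightly, and within a period the higher nuclear charge binds the same core more tightly.
The numbers (kJ/mol): B 25026, Be 21007, Ca 6491, Na 9543, Al 11577.
Putting it together, IE_4: Ca < Na < Al < Be < B.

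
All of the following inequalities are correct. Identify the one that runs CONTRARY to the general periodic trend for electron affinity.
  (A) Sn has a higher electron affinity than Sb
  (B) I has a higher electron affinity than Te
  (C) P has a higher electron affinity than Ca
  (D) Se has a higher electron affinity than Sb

(A)

The general trend: electron affinity increases across a period and decreases down a group.
(A) Sn (period 5, group 14) vs Sb (period 5, group 15): the stated order contradicts the simple trend.
(B) I (period 5, group 17) vs Te (period 5, group 16): the stated order agrees with the simple trend.
(C) P (period 3, group 15) vs Ca (period 4, group 2): the stated order agrees with the simple trend.
(D) Se (period 4, group 16) vs Sb (period 5, group 15): the stated order agrees with the simple trend.
The exception is (A): adding an electron to Sb's half-filled 5p³ is unfavourable, so Sn has the more exothermic EA.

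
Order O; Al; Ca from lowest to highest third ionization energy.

Al < Ca < O

IE_3 is the cost of taking one more electron from the +2 cation: O²⁺ still has 4 valence electrons; Al²⁺ still has 1 valence electron; Ca²⁺ is the bare [Ar] core.
Usually core removal costs more than valence removal, but here the competition is close: a tightly held n=2 valence electron can cost more to remove than an n=3 core electron, so the actual values have to decide it.
Valence configurations: O²⁺ [He]2s²2p², Al²⁺ [Ne]3s¹.
Tabulated IE_3 (kJ/mol): O 5300, Al 2745, Ca 4912.
So the third ionization energies run Al < Ca < O.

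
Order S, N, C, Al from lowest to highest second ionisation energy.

Al < S < C < N

The second ionization energy removes an electron from the +1 ion. For each element: S⁺ still has 5 valence electrons; N⁺ still has 4 valence electrons; C⁺ still has 3 valence electrons; Al⁺ still has 2 valence electrons.
All are still removing valence electrons, so compare the +1 ions as you would atoms: IE_2 generally rises across a period (higher Z_eff) and falls down a group (larger shell), subject to the usual subshell exceptions.
Valence configurations: S⁺ [Ne]3s²3p³, N⁺ [He]2s²2p², C⁺ [He]2s²2p¹, Al⁺ [Ne]3s².
Tabulated IE_2 (kJ/mol): S 2252, N 2856, C 2353, Al 1817.
Putting it together, IE_2: Al < S < C < N.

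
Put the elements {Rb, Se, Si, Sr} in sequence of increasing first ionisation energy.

Rb, Sr, Si, Se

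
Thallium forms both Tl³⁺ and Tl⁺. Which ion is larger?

Tl⁺

Both ions have Z = 81 protons, but Tl³⁺ has lost more electrons, so its remaining electrons feel a larger effective nuclear charge per electron and are pulled in more tightly.
Higher positive charge → smaller ion, so Tl⁺ > Tl³⁺.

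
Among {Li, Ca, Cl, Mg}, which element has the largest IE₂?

IE_2 is the cost of taking one more electron from the +1 cation: Li⁺ is the bare [He] core; Ca⁺ still has 1 valence electron; Cl⁺ still has 6 valence electrons; Mg⁺ still has 1 valence electron.
Breaking into a closed-shell core is much more expensive than removing a leftover valence electron — Li has the largest IE_2 here.
Valence configurations: Ca⁺ [Ar]4s¹, Cl⁺ [Ne]3s²3p⁴, Mg⁺ [Ne]3s¹.
The numbers (kJ/mol): Li 7298, Ca 1145, Cl 2298, Mg 1451.
Putting it together, IE_2: Ca < Mg < Cl < Li.

Li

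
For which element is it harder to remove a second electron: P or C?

The second ionization energy removes an electron from the +1 ion. For each element: P⁺ still has 4 valence electrons; C⁺ still has 3 valence electrons.
All are still removing valence electrons, so compare the +1 ions as you would atoms: IE_2 generally rises across a period (higher Z_eff) and falls down a group (larger shell), subject to the usual subshell exceptions.
Valence configurations: P⁺ [Ne]3s²3p², C⁺ [He]2s²2p¹.
The numbers (kJ/mol): P 1907, C 2353.
Overall IE_2 order: P < C.

C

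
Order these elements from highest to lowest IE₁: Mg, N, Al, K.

Across a period the outer electron is held more tightly (higher IE₁); down a group it sits in a higher shell, more shielded, and comes off more easily.
These span different periods and groups, so the two trends combine.
Al > K: both effects reinforce here, so Al is clearly the higher of the two.
Mg > Al: this pair runs against the simple trend — see the exception note.
N > Mg: both effects reinforce here, so N is clearly the higher of the two.
Note the exception: Mg has a higher first ionization energy than Al, contrary to the simple trend — Al's single 3p electron is easier to remove than one from Mg's filled 3s².
Approximate values (kJ/mol): N 1402, Mg 738, Al 578, K 419.
So from highest to lowest: N > Mg > Al > K.

N, Mg, Al, K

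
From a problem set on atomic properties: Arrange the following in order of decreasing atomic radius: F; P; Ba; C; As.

Ba > As > P > C > F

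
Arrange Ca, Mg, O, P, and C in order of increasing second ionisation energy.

Ca, Mg, P, C, O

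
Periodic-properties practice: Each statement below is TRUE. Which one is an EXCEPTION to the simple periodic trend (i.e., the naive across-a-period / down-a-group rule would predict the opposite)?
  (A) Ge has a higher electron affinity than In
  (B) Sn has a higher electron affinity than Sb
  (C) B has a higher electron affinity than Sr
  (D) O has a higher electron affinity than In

(B)

The general trend: electron affinity increases across a period and decreases down a group.
(A) Ge (period 4, group 14) vs In (period 5, group 13): the stated order agrees with the simple trend.
(B) Sn (period 5, group 14) vs Sb (period 5, group 15): the stated order contradicts the simple trend.
(C) B (period 2, group 13) vs Sr (period 5, group 2): the stated order agrees with the simple trend.
(D) O (period 2, group 16) vs In (period 5, group 13): the stated order agrees with the simple trend.
The exception is (B): adding an electron to Sb's half-filled 5p³ is unfavourable, so Sn has the more exothermic EA.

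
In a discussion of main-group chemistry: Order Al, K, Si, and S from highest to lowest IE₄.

After 3 electrons have been removed, what remains? Al³⁺ is the bare [Ne] core; K³⁺ is already 2 electrons into the core; Si³⁺ still has 1 valence electron; S³⁺ still has 3 valence electrons.
Breaking into a closed-shell core is much more expensive than removing a leftover valence electron — K and Al have the largest IE_4 here.
Valence configurations: Si³⁺ [Ne]3s¹, S³⁺ [Ne]3s²3p¹.
Tabulated IE_4 (kJ/mol): Al 11577, K 5877, Si 4356, S 4556.
Hence IE_4: Si < S < K < Al.

Al, K, S, Si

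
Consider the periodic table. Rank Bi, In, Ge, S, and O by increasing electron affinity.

In < Bi < Ge < O < S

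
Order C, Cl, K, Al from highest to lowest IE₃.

C > K > Cl > Al

IE_3 is the cost of taking one more electron from the +2 cation: C²⁺ still has 2 valence electrons; Cl²⁺ still has 5 valence electrons; K²⁺ is already 1 electron into the core; Al²⁺ still has 1 valence electron.
Usually core removal costs more than valence removal, but here the competition is close: a tightly held n=2 valence electron can cost more to remove than an n=3 core electron, so the actual values have to decide it.
Valence configurations: C²⁺ [He]2s², Cl²⁺ [Ne]3s²3p³, Al²⁺ [Ne]3s¹.
Tabulated IE_3 (kJ/mol): C 4620, Cl 3822, K 4420, Al 2745.
So the third ionization energies run Al < Cl < K < C.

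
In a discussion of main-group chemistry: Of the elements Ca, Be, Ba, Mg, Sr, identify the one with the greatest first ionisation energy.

Be

Be is in period 2, group 2; Mg is in period 3, group 2; Ca is in period 4, group 2; Sr is in period 5, group 2; Ba is in period 6, group 2.
First ionization energy rises across a period (greater Z_eff holds electrons more tightly) and falls down a group (valence electrons are farther from the nucleus).
All are in group 2, so first ionization energy increases up the group.
The greatest first ionisation energy among these belongs to Be.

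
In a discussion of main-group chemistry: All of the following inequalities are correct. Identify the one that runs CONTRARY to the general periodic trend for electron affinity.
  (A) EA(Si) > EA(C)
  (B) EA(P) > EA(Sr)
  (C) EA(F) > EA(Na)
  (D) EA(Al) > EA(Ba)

(A)

The general trend: electron affinity increases across a period and decreases down a group.
(A) Si (period 3, group 14) vs C (period 2, group 14): the stated order contradicts the simple trend.
(B) P (period 3, group 15) vs Sr (period 5, group 2): the stated order agrees with the simple trend.
(C) F (period 2, group 17) vs Na (period 3, group 1): the stated order agrees with the simple trend.
(D) Al (period 3, group 13) vs Ba (period 6, group 2): the stated order agrees with the simple trend.
The exception is (A): Si's larger, more diffuse 3p orbitals accept an added electron slightly more readily than C's compact 2p.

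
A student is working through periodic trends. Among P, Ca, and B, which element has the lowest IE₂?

Ca

The second ionization energy removes an electron from the +1 ion. For each element: P⁺ still has 4 valence electrons; Ca⁺ still has 1 valence electron; B⁺ still has 2 valence electrons.
All are still removing valence electrons, so compare the +1 ions as you would atoms: IE_2 generally rises across a period (higher Z_eff) and falls down a group (larger shell), subject to the usual subshell exceptions.
Valence configurations: P⁺ [Ne]3s²3p², Ca⁺ [Ar]4s¹, B⁺ [He]2s².
The numbers (kJ/mol): P 1907, Ca 1145, B 2427.
Overall IE_2 order: Ca < P < B.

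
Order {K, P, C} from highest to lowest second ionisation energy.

Consider each +1 ion: K⁺ is the bare [Ar] core; P⁺ still has 4 valence electrons; C⁺ still has 3 valence electrons.
Breaking into a closed-shell core is much more expensive than removing a leftover valence electron — K has the largest IE_2 here.
Valence configurations: P⁺ [Ne]3s²3p², C⁺ [He]2s²2p¹.
Tabulated IE_2 (kJ/mol): K 3052, P 1907, C 2353.
Hence IE_2: P < C < K.

K, C, P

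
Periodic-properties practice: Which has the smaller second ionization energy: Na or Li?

Na

After 1 electron has been removed, what remains? Na⁺ is the bare [Ne] core; Li⁺ is the bare [He] core.
All of these are removing an electron from a noble-gas core or deeper; the smaller core (lower principal quantum number) is held far more tightly, and within a period the higher nuclear charge binds the same core more tightly.
Approximate IE_2 values (kJ/mol): Na 4562, Li 7298.
Putting it together, IE_2: Na < Li.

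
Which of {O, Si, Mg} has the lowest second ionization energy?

The second ionization energy removes an electron from the +1 ion. For each element: O⁺ still has 5 valence electrons; Si⁺ still has 3 valence electrons; Mg⁺ still has 1 valence electron.
All are still removing valence electrons, so compare the +1 ions as you would atoms: IE_2 generally rises across a period (higher Z_eff) and falls down a group (larger shell), subject to the usual subshell exceptions.
Valence configurations: O⁺ [He]2s²2p³, Si⁺ [Ne]3s²3p¹, Mg⁺ [Ne]3s¹.
The numbers (kJ/mol): O 3388, Si 1577, Mg 1451.
Putting it together, IE_2: Mg < Si < O.

Mg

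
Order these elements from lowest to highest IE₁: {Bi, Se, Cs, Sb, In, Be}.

Be is in period 2, group 2; Se is in period 4, group 16; In is in period 5, group 13; Sb is in period 5, group 15; Cs is in period 6, group 1; Bi is in period 6, group 15.
First ionization energy rises across a period (greater Z_eff holds electrons more tightly) and falls down a group (valence electrons are farther from the nucleus).
Neither a single period nor a single group — weigh both effects.
In > Cs: relative to Cs, both the across-period and down-group shifts push In's first ionization energy up.
Bi > In: the two effects oppose for this pair; the across-period effect wins (703 vs 558 kJ/mol).
Sb > Bi: they share group 15; the group trend gives Sb the larger value.
Be > Sb: the two effects oppose for this pair; the down-group effect wins (900 vs 831 kJ/mol).
Se > Be: the two effects oppose for this pair; the across-period effect wins (941 vs 900 kJ/mol).
Tabulated first ionization energy (kJ/mol): Be 900, Se 941, In 558, Sb 831, Cs 376, Bi 703.
So from lowest to highest: Cs < In < Bi < Sb < Be < Se.

Cs < In < Bi < Sb < Be < Se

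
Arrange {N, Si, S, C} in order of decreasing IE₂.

The second ionization energy removes an electron from the +1 ion. For each element: N⁺ still has 4 valence electrons; Si⁺ still has 3 valence electrons; S⁺ still has 5 valence electrons; C⁺ still has 3 valence electrons.
All are still removing valence electrons, so compare the +1 ions as you would atoms: IE_2 generally rises across a period (higher Z_eff) and falls down a group (larger shell), subject to the usual subshell exceptions.
Valence configurations: N⁺ [He]2s²2p², Si⁺ [Ne]3s²3p¹, S⁺ [Ne]3s²3p³, C⁺ [He]2s²2p¹.
The numbers (kJ/mol): N 2856, Si 1577, S 2252, C 2353.
So the second ionization energies run Si < S < C < N.

N > C > S > Si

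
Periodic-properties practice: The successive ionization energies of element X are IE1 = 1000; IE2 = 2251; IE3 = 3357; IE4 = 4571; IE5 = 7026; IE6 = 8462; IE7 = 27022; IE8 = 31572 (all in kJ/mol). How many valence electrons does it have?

Look for the largest jump between consecutive ionization energies: IE7/IE6 ≈ 3.2, far larger than any earlier ratio.
That jump marks the point where a core electron is being removed. So the atom has 6 valence electrons.

6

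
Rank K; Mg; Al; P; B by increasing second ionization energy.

Mg < Al < P < B < K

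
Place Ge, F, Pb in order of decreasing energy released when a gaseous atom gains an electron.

F is in period 2, group 17; Ge is in period 4, group 14; Pb is in period 6, group 14.
EA tends to increase across a period and decrease down a group, though the pattern is less regular than for IE or radius.
Here both period and group differ, so the two effects have to be weighed against each other.
Ge > Pb: Ge sits above Pb in group 14, so the down-group effect alone puts Ge higher.
F > Ge: both effects reinforce here, so F is clearly the higher of the two.
Approximate values (kJ/mol): F 328, Ge 119, Pb 35.
So from highest to lowest: F > Ge > Pb.

F > Ge > Pb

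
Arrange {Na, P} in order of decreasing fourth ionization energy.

Na, P

Consider each +3 ion: Na³⁺ is already 2 electrons into the core; P³⁺ still has 2 valence electrons.
Core electrons are held far more tightly than valence electrons, so Na tops the IE_4 order.
The numbers (kJ/mol): Na 9543, P 4964.
Overall IE_4 order: P < Na.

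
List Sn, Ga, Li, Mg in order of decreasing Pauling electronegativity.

Sn, Ga, Mg, Li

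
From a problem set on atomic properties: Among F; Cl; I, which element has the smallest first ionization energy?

F is in period 2, group 17; Cl is in period 3, group 17; I is in period 5, group 17.
Removing the outermost electron gets harder across a period and easier down a group.
All are in group 17, so first ionization energy increases up the group.
The smallest first ionization energy among these belongs to I.

I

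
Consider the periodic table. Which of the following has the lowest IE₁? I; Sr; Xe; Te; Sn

Sr

Sr is in period 5, group 2; Sn is in period 5, group 14; Te is in period 5, group 16; I is in period 5, group 17; Xe is in period 5, group 18.
First ionization energy rises across a period (greater Z_eff holds electrons more tightly) and falls down a group (valence electrons are farther from the nucleus).
All lie in period 5, so first ionization energy increases left to right.
The lowest IE₁ among these belongs to Sr.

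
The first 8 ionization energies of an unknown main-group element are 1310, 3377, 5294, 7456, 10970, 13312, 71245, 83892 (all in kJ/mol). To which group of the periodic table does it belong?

Group 16

Look for the largest jump between consecutive ionization energies: IE7/IE6 ≈ 5.4, far larger than any earlier ratio.
That jump marks the point where a core electron is being removed. So the atom has 6 valence electrons.
A main-group element with 6 valence electrons is in group 16.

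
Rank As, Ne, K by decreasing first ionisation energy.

Ne > As > K

Ne is in period 2, group 18; K is in period 4, group 1; As is in period 4, group 15.
Removing the outermost electron gets harder across a period and easier down a group.
These span different periods and groups, so the two trends combine.
As > K: As lies to the right of K in period 4, so the across-period effect alone puts As higher.
Ne > As: both effects reinforce here, so Ne is clearly the higher of the two.
Tabulated first ionization energy (kJ/mol): Ne 2081, K 419, As 947.
So from highest to lowest: Ne > As > K.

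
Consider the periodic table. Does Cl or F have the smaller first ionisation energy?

Cl

F is in period 2, group 17; Cl is in period 3, group 17.
IE₁ increases left→right with effective nuclear charge and decreases top→bottom as the valence shell moves farther out.
All are in group 17, so first ionization energy increases up the group.
So Cl has the smaller first ionisation energy (Cl < F).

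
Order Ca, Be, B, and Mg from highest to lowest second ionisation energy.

The second ionization energy removes an electron from the +1 ion. For each element: Ca⁺ still has 1 valence electron; Be⁺ still has 1 valence electron; B⁺ still has 2 valence electrons; Mg⁺ still has 1 valence electron.
All are still removing valence electrons, so compare the +1 ions as you would atoms: IE_2 generally rises across a period (higher Z_eff) and falls down a group (larger shell), subject to the usual subshell exceptions.
Valence configurations: Ca⁺ [Ar]4s¹, Be⁺ [He]2s¹, B⁺ [He]2s², Mg⁺ [Ne]3s¹.
Approximate IE_2 values (kJ/mol): Ca 1145, Be 1757, B 2427, Mg 1451.
Hence IE_2: Ca < Mg < Be < B.

B, Be, Mg, Ca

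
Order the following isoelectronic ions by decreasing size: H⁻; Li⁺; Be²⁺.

H⁻, Li⁺, Be²⁺

All of these have 2 electrons, so size is governed by nuclear charge alone: the more protons, the stronger the pull on the same electron cloud, and the smaller the ion.
Nuclear charges: Be²⁺ (Z=4), Li⁺ (Z=3), H⁻ (Z=1).
Largest to smallest: H⁻ > Li⁺ > Be²⁺.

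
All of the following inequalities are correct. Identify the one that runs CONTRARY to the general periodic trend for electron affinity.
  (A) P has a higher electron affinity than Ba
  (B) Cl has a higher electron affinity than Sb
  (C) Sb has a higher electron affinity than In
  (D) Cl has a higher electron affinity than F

(D)

The general trend: electron affinity increases across a period and decreases down a group.
(A) P (period 3, group 15) vs Ba (period 6, group 2): the stated order agrees with the simple trend.
(B) Cl (period 3, group 17) vs Sb (period 5, group 15): the stated order agrees with the simple trend.
(C) Sb (period 5, group 15) vs In (period 5, group 13): the stated order agrees with the simple trend.
(D) Cl (period 3, group 17) vs F (period 2, group 17): the stated order contradicts the simple trend.
The exception is (D): F's small 2p subshell makes the incoming electron feel strong e⁻–e⁻ repulsion, so Cl actually releases more energy on gaining an electron.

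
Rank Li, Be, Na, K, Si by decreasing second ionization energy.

Li > Na > K > Be > Si

After 1 electron has been removed, what remains? Li⁺ is the bare [He] core; Be⁺ still has 1 valence electron; Na⁺ is the bare [Ne] core; K⁺ is the bare [Ar] core; Si⁺ still has 3 valence electrons.
Pulling an electron out of a noble-gas core costs far more than removing a remaining valence electron, so K, Na and Li sit at the high end of IE_2.
Valence configurations: Be⁺ [He]2s¹, Si⁺ [Ne]3s²3p¹.
Tabulated IE_2 (kJ/mol): Li 7298, Be 1757, Na 4562, K 3052, Si 1577.
Hence IE_2: Si < Be < K < Na < Li.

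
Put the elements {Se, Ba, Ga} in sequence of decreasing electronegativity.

Se, Ga, Ba

Smaller atoms with higher effective nuclear charge are more electronegative.
These span different periods and groups, so the two trends combine.
Ga > Ba: both effects reinforce here, so Ga is clearly the higher of the two.
Se > Ga: both are in period 4; the period trend gives Se the larger value.
Tabulated electronegativity (Pauling): Ga 1.81, Se 2.55, Ba 0.89.
So from highest to lowest: Se > Ga > Ba.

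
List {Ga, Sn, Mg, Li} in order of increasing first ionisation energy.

Li is in period 2, group 1; Mg is in period 3, group 2; Ga is in period 4, group 13; Sn is in period 5, group 14.
First ionization energy rises across a period (greater Z_eff holds electrons more tightly) and falls down a group (valence electrons are farther from the nucleus).
These sit on a diagonal, where the across-period and down-group effects partly cancel.
Ga > Li: the two effects oppose for this pair; the across-period effect wins (579 vs 520 kJ/mol).
Sn > Ga: the two effects oppose for this pair; the across-period effect wins (709 vs 579 kJ/mol).
Mg > Sn: period and group pull opposite ways; the down-group shift dominates (738 vs 709 kJ/mol).
For reference (kJ/mol): Li 520, Mg 738, Ga 579, Sn 709.
So from lowest to highest: Li < Ga < Sn < Mg.

Li < Ga < Sn < Mg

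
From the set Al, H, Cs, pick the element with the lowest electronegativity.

EN rises left→right (higher Z_eff, smaller atoms) and falls top→bottom (larger, more shielded atoms).
Here both period and group differ, so the two effects have to be weighed against each other.
Al > Cs: relative to Cs, both the across-period and down-group shifts push Al's electronegativity up.
H > Al: the two effects oppose for this pair; the down-group effect wins (2.20 vs 1.61).
Approximate values (Pauling): H 2.20, Al 1.61, Cs 0.79.
The lowest electronegativity among these belongs to Cs.

Cs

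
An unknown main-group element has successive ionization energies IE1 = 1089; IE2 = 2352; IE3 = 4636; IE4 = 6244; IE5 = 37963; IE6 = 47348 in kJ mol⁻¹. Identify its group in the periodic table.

Group 14

Look for the largest jump between consecutive ionization energies: IE5/IE4 ≈ 6.1, far larger than any earlier ratio.
That jump marks the point where a core electron is being removed. So the atom has 4 valence electrons.
A main-group element with 4 valence electrons is in group 14.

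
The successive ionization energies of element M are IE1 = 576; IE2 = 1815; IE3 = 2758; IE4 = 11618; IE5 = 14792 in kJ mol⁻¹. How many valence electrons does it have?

3

Look for the largest jump between consecutive ionization energies: IE4/IE3 ≈ 4.2, far larger than any earlier ratio.
That jump marks the point where a core electron is being removed. So the atom has 3 valence electrons.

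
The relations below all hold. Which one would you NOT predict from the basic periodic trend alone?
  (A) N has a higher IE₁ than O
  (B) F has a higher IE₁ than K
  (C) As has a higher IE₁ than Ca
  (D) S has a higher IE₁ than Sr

(A)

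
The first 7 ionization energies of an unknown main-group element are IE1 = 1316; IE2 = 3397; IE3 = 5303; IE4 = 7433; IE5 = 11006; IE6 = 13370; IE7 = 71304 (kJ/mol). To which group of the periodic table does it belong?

Look for the largest jump between consecutive ionization energies: IE7/IE6 ≈ 5.3, far larger than any earlier ratio.
That jump marks the point where a core electron is being removed. So the atom has 6 valence electrons.
A main-group element with 6 valence electrons is in group 16.

Group 16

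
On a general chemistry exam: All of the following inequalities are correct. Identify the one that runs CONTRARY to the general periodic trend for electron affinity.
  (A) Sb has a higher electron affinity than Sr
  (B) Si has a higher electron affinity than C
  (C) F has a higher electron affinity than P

The general trend: electron affinity increases across a period and decreases down a group.
(A) Sb (period 5, group 15) vs Sr (period 5, group 2): the stated order agrees with the simple trend.
(B) Si (period 3, group 14) vs C (period 2, group 14): the stated order contradicts the simple trend.
(C) F (period 2, group 17) vs P (period 3, group 15): the stated order agrees with the simple trend.
The exception is (B): Si's larger, more diffuse 3p orbitals accept an added electron slightly more readily than C's compact 2p.

(B)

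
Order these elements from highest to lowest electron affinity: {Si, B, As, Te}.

B is in period 2, group 13; Si is in period 3, group 14; As is in period 4, group 15; Te is in period 5, group 16.
EA tends to increase across a period and decrease down a group, though the pattern is less regular than for IE or radius.
These sit on a diagonal, where the across-period and down-group effects partly cancel.
As > B: the two effects oppose for this pair; the across-period effect wins (78 vs 27 kJ/mol).
Si > As: the two effects oppose for this pair; the down-group effect wins (134 vs 78 kJ/mol).
Te > Si: the two effects oppose for this pair; the across-period effect wins (190 vs 134 kJ/mol).
For reference (kJ/mol): B 27, Si 134, As 78, Te 190.
So from highest to lowest: Te > Si > As > B.

Te > Si > As > B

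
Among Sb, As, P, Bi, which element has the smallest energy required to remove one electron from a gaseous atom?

Bi

Across a period the outer electron is held more tightly (higher IE₁); down a group it sits in a higher shell, more shielded, and comes off more easily.
All are in group 15, so first ionization energy increases up the group.
The smallest energy required to remove one electron from a gaseous atom among these belongs to Bi.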